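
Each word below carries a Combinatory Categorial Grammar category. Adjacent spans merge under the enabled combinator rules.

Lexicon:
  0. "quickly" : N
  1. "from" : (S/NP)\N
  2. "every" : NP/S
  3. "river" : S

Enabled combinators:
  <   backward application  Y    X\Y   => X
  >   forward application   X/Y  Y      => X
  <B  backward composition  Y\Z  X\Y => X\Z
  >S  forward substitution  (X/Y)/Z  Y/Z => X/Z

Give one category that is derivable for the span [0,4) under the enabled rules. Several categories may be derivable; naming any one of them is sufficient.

S

[0,4] S   >
  [0,2] S/NP   <
    [0,1] "quickly" : N
    [1,2] "from" : (S/NP)\N
  [2,4] NP   >
    [2,3] "every" : NP/S
    [3,4] "river" : S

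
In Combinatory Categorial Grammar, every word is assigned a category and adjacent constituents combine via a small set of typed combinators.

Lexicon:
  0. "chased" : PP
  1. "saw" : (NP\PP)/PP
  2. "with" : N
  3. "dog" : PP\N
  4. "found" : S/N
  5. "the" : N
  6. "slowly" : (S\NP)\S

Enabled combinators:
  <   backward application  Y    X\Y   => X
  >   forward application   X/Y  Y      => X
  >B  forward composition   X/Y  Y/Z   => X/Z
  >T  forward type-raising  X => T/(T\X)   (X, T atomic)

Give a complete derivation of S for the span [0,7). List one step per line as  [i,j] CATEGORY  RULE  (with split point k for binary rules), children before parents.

[0,1] PP  lex  "chased"
[0,1] NP/(NP\PP)  >T
[1,2] (NP\PP)/PP  lex  "saw"
[2,3] N  lex  "with"
[3,4] PP\N  lex  "dog"
[2,4] PP  <  k=3
[1,4] NP\PP  >  k=2
[0,4] NP  >  k=1
[4,5] S/N  lex  "found"
[5,6] N  lex  "the"
[4,6] S  >  k=5
[6,7] (S\NP)\S  lex  "slowly"
[4,7] S\NP  <  k=6
[0,7] S  <  k=4

[0,7] S   <
  [0,4] NP   >
    [0,1] NP/(NP\PP)   >T
      [0,1] "chased" : PP
    [1,4] NP\PP   >
      [1,2] "saw" : (NP\PP)/PP
      [2,4] PP   <
        [2,3] "with" : N
        [3,4] "dog" : PP\N
  [4,7] S\NP   <
    [4,6] S   >
      [4,5] "found" : S/N
      [5,6] "the" : N
    [6,7] "slowly" : (S\NP)\S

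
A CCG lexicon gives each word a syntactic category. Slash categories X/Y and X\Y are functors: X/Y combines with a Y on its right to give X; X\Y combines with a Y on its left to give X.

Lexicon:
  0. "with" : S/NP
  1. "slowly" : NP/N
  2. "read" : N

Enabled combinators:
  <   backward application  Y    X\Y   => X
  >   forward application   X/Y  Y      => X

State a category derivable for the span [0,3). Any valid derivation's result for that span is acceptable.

S

[0,3] S   >
  [0,1] "with" : S/NP
  [1,3] NP   >
    [1,2] "slowly" : NP/N
    [2,3] "read" : N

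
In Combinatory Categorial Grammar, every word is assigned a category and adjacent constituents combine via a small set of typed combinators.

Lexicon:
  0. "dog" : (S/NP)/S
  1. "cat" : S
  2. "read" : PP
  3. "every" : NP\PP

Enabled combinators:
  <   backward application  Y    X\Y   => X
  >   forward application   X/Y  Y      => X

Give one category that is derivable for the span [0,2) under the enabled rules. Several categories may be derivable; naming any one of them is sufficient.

S/NP

[0,4] S   >
  [0,2] S/NP   >
    [0,1] "dog" : (S/NP)/S
    [1,2] "cat" : S
  [2,4] NP   <
    [2,3] "read" : PP
    [3,4] "every" : NP\PP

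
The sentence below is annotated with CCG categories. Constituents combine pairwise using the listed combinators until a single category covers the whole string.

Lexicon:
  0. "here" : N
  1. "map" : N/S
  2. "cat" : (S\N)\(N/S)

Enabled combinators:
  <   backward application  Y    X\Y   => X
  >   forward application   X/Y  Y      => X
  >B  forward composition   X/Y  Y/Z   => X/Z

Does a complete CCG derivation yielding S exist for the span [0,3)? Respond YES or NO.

[0,3] S   <
  [0,1] "here" : N
  [1,3] S\N   <
    [1,2] "map" : N/S
    [2,3] "cat" : (S\N)\(N/S)

YES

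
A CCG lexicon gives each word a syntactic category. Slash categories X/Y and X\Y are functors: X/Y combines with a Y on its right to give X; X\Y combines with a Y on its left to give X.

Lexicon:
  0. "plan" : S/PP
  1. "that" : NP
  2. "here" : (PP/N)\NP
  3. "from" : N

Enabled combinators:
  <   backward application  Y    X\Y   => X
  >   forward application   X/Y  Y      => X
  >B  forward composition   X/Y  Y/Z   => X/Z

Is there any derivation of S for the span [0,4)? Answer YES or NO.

YES

[0,4] S   >
  [0,1] "plan" : S/PP
  [1,4] PP   >
    [1,3] PP/N   <
      [1,2] "that" : NP
      [2,3] "here" : (PP/N)\NP
    [3,4] "from" : N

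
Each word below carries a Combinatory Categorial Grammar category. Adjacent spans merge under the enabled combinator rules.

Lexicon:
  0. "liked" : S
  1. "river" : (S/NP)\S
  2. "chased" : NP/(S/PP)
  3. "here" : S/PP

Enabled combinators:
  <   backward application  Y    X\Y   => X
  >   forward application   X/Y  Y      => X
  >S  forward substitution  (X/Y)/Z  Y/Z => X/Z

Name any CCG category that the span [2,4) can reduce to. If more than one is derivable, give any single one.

NP

[0,4] S   >
  [0,2] S/NP   <
    [0,1] "liked" : S
    [1,2] "river" : (S/NP)\S
  [2,4] NP   >
    [2,3] "chased" : NP/(S/PP)
    [3,4] "here" : S/PP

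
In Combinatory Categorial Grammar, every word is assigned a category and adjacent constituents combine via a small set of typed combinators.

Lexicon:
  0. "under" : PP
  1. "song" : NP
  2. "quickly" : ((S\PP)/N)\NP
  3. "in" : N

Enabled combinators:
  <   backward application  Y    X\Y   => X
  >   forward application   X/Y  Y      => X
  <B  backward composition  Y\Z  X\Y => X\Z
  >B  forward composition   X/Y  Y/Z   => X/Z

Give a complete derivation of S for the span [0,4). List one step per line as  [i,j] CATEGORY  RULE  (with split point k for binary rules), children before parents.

[0,4] S   <
  [0,1] "under" : PP
  [1,4] S\PP   >
    [1,3] (S\PP)/N   <
      [1,2] "song" : NP
      [2,3] "quickly" : ((S\PP)/N)\NP
    [3,4] "in" : N

[0,1] PP  lex  "under"
[1,2] NP  lex  "song"
[2,3] ((S\PP)/N)\NP  lex  "quickly"
[1,3] (S\PP)/N  <  k=2
[3,4] N  lex  "in"
[1,4] S\PP  >  k=3
[0,4] S  <  k=1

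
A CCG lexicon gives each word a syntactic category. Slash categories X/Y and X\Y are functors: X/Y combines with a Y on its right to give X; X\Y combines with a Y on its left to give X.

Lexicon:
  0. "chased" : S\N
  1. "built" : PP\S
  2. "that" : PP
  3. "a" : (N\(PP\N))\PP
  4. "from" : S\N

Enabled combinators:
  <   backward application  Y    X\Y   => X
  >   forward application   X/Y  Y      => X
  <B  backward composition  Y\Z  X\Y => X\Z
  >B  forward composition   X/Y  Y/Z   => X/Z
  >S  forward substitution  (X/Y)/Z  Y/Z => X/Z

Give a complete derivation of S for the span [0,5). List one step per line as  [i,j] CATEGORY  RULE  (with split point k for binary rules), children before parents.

[0,5] S   <
  [0,4] N   <
    [0,2] PP\N   <B
      [0,1] "chased" : S\N
      [1,2] "built" : PP\S
    [2,4] N\(PP\N)   <
      [2,3] "that" : PP
      [3,4] "a" : (N\(PP\N))\PP
  [4,5] "from" : S\N

[0,1] S\N  lex  "chased"
[1,2] PP\S  lex  "built"
[0,2] PP\N  <B  k=1
[2,3] PP  lex  "that"
[3,4] (N\(PP\N))\PP  lex  "a"
[2,4] N\(PP\N)  <  k=3
[0,4] N  <  k=2
[4,5] S\N  lex  "from"
[0,5] S  <  k=4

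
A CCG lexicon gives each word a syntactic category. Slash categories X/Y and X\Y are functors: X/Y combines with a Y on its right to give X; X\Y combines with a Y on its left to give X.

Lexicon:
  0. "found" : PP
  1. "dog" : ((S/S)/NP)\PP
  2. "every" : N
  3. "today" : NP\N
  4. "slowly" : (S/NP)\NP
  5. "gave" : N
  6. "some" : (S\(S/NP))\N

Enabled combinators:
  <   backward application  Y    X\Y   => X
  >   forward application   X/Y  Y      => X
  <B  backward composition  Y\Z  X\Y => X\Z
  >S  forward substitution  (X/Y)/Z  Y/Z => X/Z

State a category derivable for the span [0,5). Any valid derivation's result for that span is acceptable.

S/NP

[0,7] S   <
  [0,5] S/NP   >S
    [0,2] (S/S)/NP   <
      [0,1] "found" : PP
      [1,2] "dog" : ((S/S)/NP)\PP
    [2,5] S/NP   <
      [2,4] NP   <
        [2,3] "every" : N
        [3,4] "today" : NP\N
      [4,5] "slowly" : (S/NP)\NP
  [5,7] S\(S/NP)   <
    [5,6] "gave" : N
    [6,7] "some" : (S\(S/NP))\N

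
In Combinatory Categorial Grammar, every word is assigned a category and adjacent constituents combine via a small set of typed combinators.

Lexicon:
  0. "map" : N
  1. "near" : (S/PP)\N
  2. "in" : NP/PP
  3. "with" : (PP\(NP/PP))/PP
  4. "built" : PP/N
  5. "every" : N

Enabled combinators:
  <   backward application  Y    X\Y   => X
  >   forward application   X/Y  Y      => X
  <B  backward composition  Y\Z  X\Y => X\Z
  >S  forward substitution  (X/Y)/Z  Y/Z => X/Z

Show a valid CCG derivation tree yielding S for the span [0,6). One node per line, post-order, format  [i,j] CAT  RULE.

[0,6] S   >
  [0,2] S/PP   <
    [0,1] "map" : N
    [1,2] "near" : (S/PP)\N
  [2,6] PP   <
    [2,3] "in" : NP/PP
    [3,6] PP\(NP/PP)   >
      [3,4] "with" : (PP\(NP/PP))/PP
      [4,6] PP   >
        [4,5] "built" : PP/N
        [5,6] "every" : N

[0,1] N  lex  "map"
[1,2] (S/PP)\N  lex  "near"
[0,2] S/PP  <  k=1
[2,3] NP/PP  lex  "in"
[3,4] (PP\(NP/PP))/PP  lex  "with"
[4,5] PP/N  lex  "built"
[5,6] N  lex  "every"
[4,6] PP  >  k=5
[3,6] PP\(NP/PP)  >  k=4
[2,6] PP  <  k=3
[0,6] S  >  k=2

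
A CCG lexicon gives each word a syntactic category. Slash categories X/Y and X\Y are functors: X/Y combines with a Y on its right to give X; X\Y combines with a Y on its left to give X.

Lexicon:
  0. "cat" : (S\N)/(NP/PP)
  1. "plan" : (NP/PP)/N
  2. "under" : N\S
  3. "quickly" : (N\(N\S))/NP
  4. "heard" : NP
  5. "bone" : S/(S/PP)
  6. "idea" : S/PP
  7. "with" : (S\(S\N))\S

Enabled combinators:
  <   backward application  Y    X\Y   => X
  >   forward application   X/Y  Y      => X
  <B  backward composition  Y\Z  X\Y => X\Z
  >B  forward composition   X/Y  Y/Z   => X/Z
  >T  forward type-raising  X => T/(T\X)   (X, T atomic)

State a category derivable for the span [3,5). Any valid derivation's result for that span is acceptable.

[0,8] S   <
  [0,5] S\N   >
    [0,1] "cat" : (S\N)/(NP/PP)
    [1,5] NP/PP   >
      [1,2] "plan" : (NP/PP)/N
      [2,5] N   <
        [2,3] "under" : N\S
        [3,5] N\(N\S)   >
          [3,4] "quickly" : (N\(N\S))/NP
          [4,5] "heard" : NP
  [5,8] S\(S\N)   <
    [5,7] S   >
      [5,6] "bone" : S/(S/PP)
      [6,7] "idea" : S/PP
    [7,8] "with" : (S\(S\N))\S

N\(N\S)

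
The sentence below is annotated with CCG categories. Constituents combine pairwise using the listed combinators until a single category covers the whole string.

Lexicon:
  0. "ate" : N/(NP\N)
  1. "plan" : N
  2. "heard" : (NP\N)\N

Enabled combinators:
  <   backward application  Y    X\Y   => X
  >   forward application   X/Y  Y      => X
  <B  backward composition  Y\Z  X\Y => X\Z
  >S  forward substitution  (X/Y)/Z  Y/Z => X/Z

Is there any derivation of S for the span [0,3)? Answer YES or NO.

N/(NP\N) N (NP\N)\N
CKY chart[0,3] = {N}; S ∉ chart

NO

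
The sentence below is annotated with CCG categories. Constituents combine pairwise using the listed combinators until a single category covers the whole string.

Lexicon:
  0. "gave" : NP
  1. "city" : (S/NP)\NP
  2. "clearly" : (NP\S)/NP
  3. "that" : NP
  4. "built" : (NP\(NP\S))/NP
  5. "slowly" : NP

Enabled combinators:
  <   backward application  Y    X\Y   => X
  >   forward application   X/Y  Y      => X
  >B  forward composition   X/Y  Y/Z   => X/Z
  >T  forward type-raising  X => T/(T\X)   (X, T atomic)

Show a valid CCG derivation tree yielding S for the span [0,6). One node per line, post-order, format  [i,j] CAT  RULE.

[0,1] NP  lex  "gave"
[1,2] (S/NP)\NP  lex  "city"
[0,2] S/NP  <  k=1
[2,3] (NP\S)/NP  lex  "clearly"
[3,4] NP  lex  "that"
[2,4] NP\S  >  k=3
[4,5] (NP\(NP\S))/NP  lex  "built"
[5,6] NP  lex  "slowly"
[4,6] NP\(NP\S)  >  k=5
[2,6] NP  <  k=4
[0,6] S  >  k=2

[0,6] S   >
  [0,2] S/NP   <
    [0,1] "gave" : NP
    [1,2] "city" : (S/NP)\NP
  [2,6] NP   <
    [2,4] NP\S   >
      [2,3] "clearly" : (NP\S)/NP
      [3,4] "that" : NP
    [4,6] NP\(NP\S)   >
      [4,5] "built" : (NP\(NP\S))/NP
      [5,6] "slowly" : NP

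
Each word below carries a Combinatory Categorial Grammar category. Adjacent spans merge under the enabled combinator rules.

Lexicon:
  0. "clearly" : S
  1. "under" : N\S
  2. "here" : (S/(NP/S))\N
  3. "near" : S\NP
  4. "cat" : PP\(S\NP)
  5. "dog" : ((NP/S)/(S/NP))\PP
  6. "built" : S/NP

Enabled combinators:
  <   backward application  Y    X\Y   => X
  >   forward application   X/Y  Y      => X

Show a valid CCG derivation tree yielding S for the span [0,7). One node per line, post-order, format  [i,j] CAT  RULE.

[0,1] S  lex  "clearly"
[1,2] N\S  lex  "under"
[0,2] N  <  k=1
[2,3] (S/(NP/S))\N  lex  "here"
[0,3] S/(NP/S)  <  k=2
[3,4] S\NP  lex  "near"
[4,5] PP\(S\NP)  lex  "cat"
[3,5] PP  <  k=4
[5,6] ((NP/S)/(S/NP))\PP  lex  "dog"
[3,6] (NP/S)/(S/NP)  <  k=5
[6,7] S/NP  lex  "built"
[3,7] NP/S  >  k=6
[0,7] S  >  k=3

[0,7] S   >
  [0,3] S/(NP/S)   <
    [0,2] N   <
      [0,1] "clearly" : S
      [1,2] "under" : N\S
    [2,3] "here" : (S/(NP/S))\N
  [3,7] NP/S   >
    [3,6] (NP/S)/(S/NP)   <
      [3,5] PP   <
        [3,4] "near" : S\NP
        [4,5] "cat" : PP\(S\NP)
      [5,6] "dog" : ((NP/S)/(S/NP))\PP
    [6,7] "built" : S/NP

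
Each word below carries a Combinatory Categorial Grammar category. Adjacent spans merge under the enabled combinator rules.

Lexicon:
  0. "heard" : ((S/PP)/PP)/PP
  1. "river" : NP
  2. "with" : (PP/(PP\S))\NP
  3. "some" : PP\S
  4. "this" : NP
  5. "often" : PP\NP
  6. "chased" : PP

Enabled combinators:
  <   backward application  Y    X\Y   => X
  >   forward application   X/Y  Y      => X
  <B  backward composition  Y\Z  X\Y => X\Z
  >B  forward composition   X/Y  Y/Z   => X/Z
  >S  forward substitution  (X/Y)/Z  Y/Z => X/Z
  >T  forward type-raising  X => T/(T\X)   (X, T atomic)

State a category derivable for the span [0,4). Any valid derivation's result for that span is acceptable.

[0,7] S   >
  [0,6] S/PP   >
    [0,4] (S/PP)/PP   >
      [0,1] "heard" : ((S/PP)/PP)/PP
      [1,4] PP   >
        [1,3] PP/(PP\S)   <
          [1,2] "river" : NP
          [2,3] "with" : (PP/(PP\S))\NP
        [3,4] "some" : PP\S
    [4,6] PP   <
      [4,5] "this" : NP
      [5,6] "often" : PP\NP
  [6,7] "chased" : PP

(S/PP)/PP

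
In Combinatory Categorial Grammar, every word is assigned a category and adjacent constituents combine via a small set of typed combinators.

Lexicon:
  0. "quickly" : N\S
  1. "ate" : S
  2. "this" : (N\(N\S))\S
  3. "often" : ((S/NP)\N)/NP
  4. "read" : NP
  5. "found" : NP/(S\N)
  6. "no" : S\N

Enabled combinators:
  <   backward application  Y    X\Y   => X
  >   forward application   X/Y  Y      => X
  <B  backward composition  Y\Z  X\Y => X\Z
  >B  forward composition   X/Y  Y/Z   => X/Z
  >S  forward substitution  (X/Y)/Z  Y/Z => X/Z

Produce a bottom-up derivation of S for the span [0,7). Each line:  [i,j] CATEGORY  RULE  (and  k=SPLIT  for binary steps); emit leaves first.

[0,7] S   >
  [0,5] S/NP   <
    [0,3] N   <
      [0,1] "quickly" : N\S
      [1,3] N\(N\S)   <
        [1,2] "ate" : S
        [2,3] "this" : (N\(N\S))\S
    [3,5] (S/NP)\N   >
      [3,4] "often" : ((S/NP)\N)/NP
      [4,5] "read" : NP
  [5,7] NP   >
    [5,6] "found" : NP/(S\N)
    [6,7] "no" : S\N

[0,1] N\S  lex  "quickly"
[1,2] S  lex  "ate"
[2,3] (N\(N\S))\S  lex  "this"
[1,3] N\(N\S)  <  k=2
[0,3] N  <  k=1
[3,4] ((S/NP)\N)/NP  lex  "often"
[4,5] NP  lex  "read"
[3,5] (S/NP)\N  >  k=4
[0,5] S/NP  <  k=3
[5,6] NP/(S\N)  lex  "found"
[6,7] S\N  lex  "no"
[5,7] NP  >  k=6
[0,7] S  >  k=5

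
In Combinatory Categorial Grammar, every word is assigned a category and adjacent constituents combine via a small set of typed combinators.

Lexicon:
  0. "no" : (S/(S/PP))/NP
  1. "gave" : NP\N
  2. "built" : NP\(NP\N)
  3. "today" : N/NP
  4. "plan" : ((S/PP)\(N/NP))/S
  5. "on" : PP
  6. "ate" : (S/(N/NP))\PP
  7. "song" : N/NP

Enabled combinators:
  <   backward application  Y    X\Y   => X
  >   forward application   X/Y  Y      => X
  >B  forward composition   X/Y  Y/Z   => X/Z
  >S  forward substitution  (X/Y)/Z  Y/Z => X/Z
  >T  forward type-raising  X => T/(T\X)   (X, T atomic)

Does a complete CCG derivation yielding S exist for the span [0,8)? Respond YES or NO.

[0,8] S   >
  [0,3] S/(S/PP)   >
    [0,1] "no" : (S/(S/PP))/NP
    [1,3] NP   <
      [1,2] "gave" : NP\N
      [2,3] "built" : NP\(NP\N)
  [3,8] S/PP   <
    [3,4] "today" : N/NP
    [4,8] (S/PP)\(N/NP)   >
      [4,5] "plan" : ((S/PP)\(N/NP))/S
      [5,8] S   >
        [5,7] S/(N/NP)   <
          [5,6] "on" : PP
          [6,7] "ate" : (S/(N/NP))\PP
        [7,8] "song" : N/NP

YES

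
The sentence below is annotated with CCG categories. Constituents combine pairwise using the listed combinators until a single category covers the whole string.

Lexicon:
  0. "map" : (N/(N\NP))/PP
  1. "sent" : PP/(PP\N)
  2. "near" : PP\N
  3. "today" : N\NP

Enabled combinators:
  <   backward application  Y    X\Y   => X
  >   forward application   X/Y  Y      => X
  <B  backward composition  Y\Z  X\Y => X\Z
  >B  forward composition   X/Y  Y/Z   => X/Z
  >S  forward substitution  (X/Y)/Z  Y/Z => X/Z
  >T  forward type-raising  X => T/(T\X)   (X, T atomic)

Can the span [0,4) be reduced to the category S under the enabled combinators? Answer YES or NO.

(N/(N\NP))/PP PP/(PP\N) PP\N N\NP
CKY chart[0,4] = {N, N/(N\N), NP/(NP\N), PP/(PP\N), S/(S\N)}; S ∉ chart

NO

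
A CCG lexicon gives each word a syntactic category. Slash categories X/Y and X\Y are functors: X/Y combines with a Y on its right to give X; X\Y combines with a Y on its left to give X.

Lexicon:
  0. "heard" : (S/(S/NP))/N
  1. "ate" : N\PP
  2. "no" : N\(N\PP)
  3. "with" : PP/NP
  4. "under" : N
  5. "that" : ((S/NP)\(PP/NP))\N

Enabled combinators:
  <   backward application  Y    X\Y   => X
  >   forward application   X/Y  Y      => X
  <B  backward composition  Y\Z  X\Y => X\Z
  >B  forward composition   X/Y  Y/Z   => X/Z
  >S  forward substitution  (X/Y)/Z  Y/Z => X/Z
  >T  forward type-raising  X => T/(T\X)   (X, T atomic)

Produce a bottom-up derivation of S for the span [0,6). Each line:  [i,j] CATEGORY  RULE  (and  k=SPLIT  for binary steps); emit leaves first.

[0,1] (S/(S/NP))/N  lex  "heard"
[1,2] N\PP  lex  "ate"
[2,3] N\(N\PP)  lex  "no"
[1,3] N  <  k=2
[0,3] S/(S/NP)  >  k=1
[3,4] PP/NP  lex  "with"
[4,5] N  lex  "under"
[5,6] ((S/NP)\(PP/NP))\N  lex  "that"
[4,6] (S/NP)\(PP/NP)  <  k=5
[3,6] S/NP  <  k=4
[0,6] S  >  k=3

[0,6] S   >
  [0,3] S/(S/NP)   >
    [0,1] "heard" : (S/(S/NP))/N
    [1,3] N   <
      [1,2] "ate" : N\PP
      [2,3] "no" : N\(N\PP)
  [3,6] S/NP   <
    [3,4] "with" : PP/NP
    [4,6] (S/NP)\(PP/NP)   <
      [4,5] "under" : N
      [5,6] "that" : ((S/NP)\(PP/NP))\N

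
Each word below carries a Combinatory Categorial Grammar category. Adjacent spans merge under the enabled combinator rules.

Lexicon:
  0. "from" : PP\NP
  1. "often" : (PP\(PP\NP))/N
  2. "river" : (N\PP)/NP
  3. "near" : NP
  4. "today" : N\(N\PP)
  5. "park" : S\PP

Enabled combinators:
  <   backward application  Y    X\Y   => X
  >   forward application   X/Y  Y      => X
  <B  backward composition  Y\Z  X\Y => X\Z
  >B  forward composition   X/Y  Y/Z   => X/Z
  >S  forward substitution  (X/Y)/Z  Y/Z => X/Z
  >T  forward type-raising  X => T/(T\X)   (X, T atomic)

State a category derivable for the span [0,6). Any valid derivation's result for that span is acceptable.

[0,6] S   <
  [0,5] PP   <
    [0,1] "from" : PP\NP
    [1,5] PP\(PP\NP)   >
      [1,2] "often" : (PP\(PP\NP))/N
      [2,5] N   <
        [2,4] N\PP   >
          [2,3] "river" : (N\PP)/NP
          [3,4] "near" : NP
        [4,5] "today" : N\(N\PP)
  [5,6] "park" : S\PP

S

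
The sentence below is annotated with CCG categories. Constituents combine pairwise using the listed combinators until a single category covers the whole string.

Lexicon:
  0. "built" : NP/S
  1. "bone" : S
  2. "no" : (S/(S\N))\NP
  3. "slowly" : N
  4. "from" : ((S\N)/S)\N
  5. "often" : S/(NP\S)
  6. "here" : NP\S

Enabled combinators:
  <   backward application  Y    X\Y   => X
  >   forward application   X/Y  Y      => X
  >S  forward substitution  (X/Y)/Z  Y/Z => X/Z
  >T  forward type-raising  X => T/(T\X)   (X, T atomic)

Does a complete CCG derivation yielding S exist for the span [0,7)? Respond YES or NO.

YES

[0,7] S   >
  [0,3] S/(S\N)   <
    [0,2] NP   >
      [0,1] "built" : NP/S
      [1,2] "bone" : S
    [2,3] "no" : (S/(S\N))\NP
  [3,7] S\N   >
    [3,5] (S\N)/S   <
      [3,4] "slowly" : N
      [4,5] "from" : ((S\N)/S)\N
    [5,7] S   >
      [5,6] "often" : S/(NP\S)
      [6,7] "here" : NP\S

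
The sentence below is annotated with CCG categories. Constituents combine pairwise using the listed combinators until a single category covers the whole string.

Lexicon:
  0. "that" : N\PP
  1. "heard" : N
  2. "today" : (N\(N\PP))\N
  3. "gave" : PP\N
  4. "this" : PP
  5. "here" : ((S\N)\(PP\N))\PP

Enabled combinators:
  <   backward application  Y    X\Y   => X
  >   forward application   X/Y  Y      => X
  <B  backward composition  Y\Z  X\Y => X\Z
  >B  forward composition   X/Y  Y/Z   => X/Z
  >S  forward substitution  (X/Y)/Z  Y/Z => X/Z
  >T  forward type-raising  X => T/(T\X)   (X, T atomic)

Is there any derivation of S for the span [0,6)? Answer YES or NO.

[0,6] S   <
  [0,3] N   <
    [0,1] "that" : N\PP
    [1,3] N\(N\PP)   <
      [1,2] "heard" : N
      [2,3] "today" : (N\(N\PP))\N
  [3,6] S\N   <
    [3,4] "gave" : PP\N
    [4,6] (S\N)\(PP\N)   <
      [4,5] "this" : PP
      [5,6] "here" : ((S\N)\(PP\N))\PP

YES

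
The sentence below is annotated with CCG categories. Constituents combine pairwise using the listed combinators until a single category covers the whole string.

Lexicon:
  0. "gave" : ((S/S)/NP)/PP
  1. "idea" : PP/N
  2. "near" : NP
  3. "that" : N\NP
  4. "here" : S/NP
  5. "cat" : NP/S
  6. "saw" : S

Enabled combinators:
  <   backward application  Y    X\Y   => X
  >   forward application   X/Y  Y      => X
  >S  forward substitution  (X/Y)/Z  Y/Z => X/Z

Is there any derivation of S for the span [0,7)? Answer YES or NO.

YES

[0,7] S   >
  [0,5] S/NP   >S
    [0,4] (S/S)/NP   >
      [0,1] "gave" : ((S/S)/NP)/PP
      [1,4] PP   >
        [1,2] "idea" : PP/N
        [2,4] N   <
          [2,3] "near" : NP
          [3,4] "that" : N\NP
    [4,5] "here" : S/NP
  [5,7] NP   >
    [5,6] "cat" : NP/S
    [6,7] "saw" : S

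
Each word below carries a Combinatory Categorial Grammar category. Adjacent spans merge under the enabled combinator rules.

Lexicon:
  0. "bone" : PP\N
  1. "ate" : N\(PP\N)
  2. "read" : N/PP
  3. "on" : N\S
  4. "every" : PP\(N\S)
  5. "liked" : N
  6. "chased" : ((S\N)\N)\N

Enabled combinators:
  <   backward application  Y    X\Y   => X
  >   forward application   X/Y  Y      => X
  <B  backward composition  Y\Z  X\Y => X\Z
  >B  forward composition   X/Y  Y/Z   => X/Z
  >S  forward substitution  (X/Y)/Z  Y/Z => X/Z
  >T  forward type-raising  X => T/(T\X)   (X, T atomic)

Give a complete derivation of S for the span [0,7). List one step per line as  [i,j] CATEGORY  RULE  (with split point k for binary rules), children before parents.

[0,7] S   <
  [0,2] N   <
    [0,1] "bone" : PP\N
    [1,2] "ate" : N\(PP\N)
  [2,7] S\N   <
    [2,5] N   >
      [2,3] "read" : N/PP
      [3,5] PP   <
        [3,4] "on" : N\S
        [4,5] "every" : PP\(N\S)
    [5,7] (S\N)\N   <
      [5,6] "liked" : N
      [6,7] "chased" : ((S\N)\N)\N

[0,1] PP\N  lex  "bone"
[1,2] N\(PP\N)  lex  "ate"
[0,2] N  <  k=1
[2,3] N/PP  lex  "read"
[3,4] N\S  lex  "on"
[4,5] PP\(N\S)  lex  "every"
[3,5] PP  <  k=4
[2,5] N  >  k=3
[5,6] N  lex  "liked"
[6,7] ((S\N)\N)\N  lex  "chased"
[5,7] (S\N)\N  <  k=6
[2,7] S\N  <  k=5
[0,7] S  <  k=2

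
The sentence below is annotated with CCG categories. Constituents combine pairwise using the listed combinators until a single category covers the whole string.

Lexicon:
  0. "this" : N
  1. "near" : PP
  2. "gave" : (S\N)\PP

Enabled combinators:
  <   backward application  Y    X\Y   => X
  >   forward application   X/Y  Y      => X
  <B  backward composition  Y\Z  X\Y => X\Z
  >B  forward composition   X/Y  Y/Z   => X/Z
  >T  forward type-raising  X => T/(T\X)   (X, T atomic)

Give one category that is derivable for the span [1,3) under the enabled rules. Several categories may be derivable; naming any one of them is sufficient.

[0,3] S   >
  [0,1] S/(S\N)   >T
    [0,1] "this" : N
  [1,3] S\N   <
    [1,2] "near" : PP
    [2,3] "gave" : (S\N)\PP

S\N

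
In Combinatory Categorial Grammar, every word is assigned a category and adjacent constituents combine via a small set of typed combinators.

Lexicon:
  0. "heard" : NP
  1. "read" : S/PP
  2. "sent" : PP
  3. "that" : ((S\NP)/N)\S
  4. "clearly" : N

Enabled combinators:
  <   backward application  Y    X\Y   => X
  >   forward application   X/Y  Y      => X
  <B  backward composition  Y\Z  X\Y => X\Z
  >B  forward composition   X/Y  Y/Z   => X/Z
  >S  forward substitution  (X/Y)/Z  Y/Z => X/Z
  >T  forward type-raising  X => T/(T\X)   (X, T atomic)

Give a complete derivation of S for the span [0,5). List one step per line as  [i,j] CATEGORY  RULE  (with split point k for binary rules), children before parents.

[0,5] S   <
  [0,1] "heard" : NP
  [1,5] S\NP   >
    [1,4] (S\NP)/N   <
      [1,3] S   >
        [1,2] "read" : S/PP
        [2,3] "sent" : PP
      [3,4] "that" : ((S\NP)/N)\S
    [4,5] "clearly" : N

[0,1] NP  lex  "heard"
[1,2] S/PP  lex  "read"
[2,3] PP  lex  "sent"
[1,3] S  >  k=2
[3,4] ((S\NP)/N)\S  lex  "that"
[1,4] (S\NP)/N  <  k=3
[4,5] N  lex  "clearly"
[1,5] S\NP  >  k=4
[0,5] S  <  k=1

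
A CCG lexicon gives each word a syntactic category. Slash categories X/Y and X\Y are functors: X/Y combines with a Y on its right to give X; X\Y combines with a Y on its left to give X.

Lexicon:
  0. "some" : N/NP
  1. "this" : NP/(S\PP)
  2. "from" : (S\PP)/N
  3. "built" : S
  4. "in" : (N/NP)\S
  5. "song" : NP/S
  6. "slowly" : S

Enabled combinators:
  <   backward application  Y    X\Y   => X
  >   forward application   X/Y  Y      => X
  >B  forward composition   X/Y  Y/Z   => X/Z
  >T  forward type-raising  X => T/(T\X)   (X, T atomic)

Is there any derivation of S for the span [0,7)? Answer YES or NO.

NO

N/NP NP/(S\PP) (S\PP)/N S (N/NP)\S NP/S S
CKY chart[0,7] = {N, N/(NP\NP), N/(N\N), N/(S\S), NP/(NP\N), PP/(PP\N), S/(S\N)}; S ∉ chart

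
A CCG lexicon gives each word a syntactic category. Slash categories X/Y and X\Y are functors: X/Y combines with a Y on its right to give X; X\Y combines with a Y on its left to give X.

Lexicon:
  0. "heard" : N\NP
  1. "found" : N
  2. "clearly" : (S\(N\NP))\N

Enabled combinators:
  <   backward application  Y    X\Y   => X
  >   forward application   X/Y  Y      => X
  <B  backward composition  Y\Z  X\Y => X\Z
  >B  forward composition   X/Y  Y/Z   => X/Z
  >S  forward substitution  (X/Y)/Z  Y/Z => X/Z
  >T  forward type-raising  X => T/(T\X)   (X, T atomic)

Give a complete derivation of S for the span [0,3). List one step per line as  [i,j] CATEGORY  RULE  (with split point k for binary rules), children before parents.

[0,3] S   <
  [0,1] "heard" : N\NP
  [1,3] S\(N\NP)   <
    [1,2] "found" : N
    [2,3] "clearly" : (S\(N\NP))\N

[0,1] N\NP  lex  "heard"
[1,2] N  lex  "found"
[2,3] (S\(N\NP))\N  lex  "clearly"
[1,3] S\(N\NP)  <  k=2
[0,3] S  <  k=1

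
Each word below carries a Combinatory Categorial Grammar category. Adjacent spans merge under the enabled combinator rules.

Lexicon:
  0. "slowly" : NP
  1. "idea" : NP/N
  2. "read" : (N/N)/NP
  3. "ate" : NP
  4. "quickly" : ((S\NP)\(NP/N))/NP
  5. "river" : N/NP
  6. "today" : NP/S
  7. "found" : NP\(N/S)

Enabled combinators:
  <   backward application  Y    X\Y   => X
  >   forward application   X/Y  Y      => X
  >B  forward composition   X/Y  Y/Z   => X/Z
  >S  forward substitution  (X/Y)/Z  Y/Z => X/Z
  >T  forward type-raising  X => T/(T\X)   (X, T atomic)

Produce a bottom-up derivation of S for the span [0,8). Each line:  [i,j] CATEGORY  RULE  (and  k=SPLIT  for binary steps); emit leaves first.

[0,1] NP  lex  "slowly"
[0,1] S/(S\NP)  >T
[1,2] NP/N  lex  "idea"
[2,3] (N/N)/NP  lex  "read"
[3,4] NP  lex  "ate"
[2,4] N/N  >  k=3
[1,4] NP/N  >B  k=2
[4,5] ((S\NP)\(NP/N))/NP  lex  "quickly"
[5,6] N/NP  lex  "river"
[6,7] NP/S  lex  "today"
[5,7] N/S  >B  k=6
[7,8] NP\(N/S)  lex  "found"
[5,8] NP  <  k=7
[4,8] (S\NP)\(NP/N)  >  k=5
[1,8] S\NP  <  k=4
[0,8] S  >  k=1

[0,8] S   >
  [0,1] S/(S\NP)   >T
    [0,1] "slowly" : NP
  [1,8] S\NP   <
    [1,4] NP/N   >B
      [1,2] "idea" : NP/N
      [2,4] N/N   >
        [2,3] "read" : (N/N)/NP
        [3,4] "ate" : NP
    [4,8] (S\NP)\(NP/N)   >
      [4,5] "quickly" : ((S\NP)\(NP/N))/NP
      [5,8] NP   <
        [5,7] N/S   >B
          [5,6] "river" : N/NP
          [6,7] "today" : NP/S
        [7,8] "found" : NP\(N/S)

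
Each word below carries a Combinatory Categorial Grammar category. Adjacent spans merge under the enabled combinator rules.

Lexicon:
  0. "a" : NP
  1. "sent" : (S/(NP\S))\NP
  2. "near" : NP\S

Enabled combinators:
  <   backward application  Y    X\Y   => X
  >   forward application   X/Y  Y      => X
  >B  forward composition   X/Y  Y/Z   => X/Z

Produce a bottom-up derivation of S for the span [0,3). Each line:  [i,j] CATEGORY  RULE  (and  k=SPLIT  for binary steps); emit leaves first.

[0,3] S   >
  [0,2] S/(NP\S)   <
    [0,1] "a" : NP
    [1,2] "sent" : (S/(NP\S))\NP
  [2,3] "near" : NP\S

[0,1] NP  lex  "a"
[1,2] (S/(NP\S))\NP  lex  "sent"
[0,2] S/(NP\S)  <  k=1
[2,3] NP\S  lex  "near"
[0,3] S  >  k=2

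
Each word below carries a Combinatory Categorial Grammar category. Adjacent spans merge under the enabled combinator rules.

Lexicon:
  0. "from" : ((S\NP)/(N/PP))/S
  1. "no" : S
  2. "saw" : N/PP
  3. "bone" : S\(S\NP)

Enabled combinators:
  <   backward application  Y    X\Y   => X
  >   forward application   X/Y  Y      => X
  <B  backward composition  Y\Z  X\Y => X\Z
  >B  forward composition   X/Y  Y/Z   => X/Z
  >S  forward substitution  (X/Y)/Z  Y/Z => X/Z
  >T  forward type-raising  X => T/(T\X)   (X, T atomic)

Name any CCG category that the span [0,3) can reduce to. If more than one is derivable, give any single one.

S\NP

[0,4] S   <
  [0,3] S\NP   >
    [0,2] (S\NP)/(N/PP)   >
      [0,1] "from" : ((S\NP)/(N/PP))/S
      [1,2] "no" : S
    [2,3] "saw" : N/PP
  [3,4] "bone" : S\(S\NP)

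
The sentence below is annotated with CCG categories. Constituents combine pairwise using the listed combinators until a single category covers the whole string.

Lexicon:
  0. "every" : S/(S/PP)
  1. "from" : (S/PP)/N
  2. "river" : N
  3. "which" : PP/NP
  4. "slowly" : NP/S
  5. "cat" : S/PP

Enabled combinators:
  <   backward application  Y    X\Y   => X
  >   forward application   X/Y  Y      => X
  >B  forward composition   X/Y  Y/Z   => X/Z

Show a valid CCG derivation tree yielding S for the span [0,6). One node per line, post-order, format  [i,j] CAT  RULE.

[0,6] S   >
  [0,1] "every" : S/(S/PP)
  [1,6] S/PP   >B
    [1,5] S/S   >B
      [1,3] S/PP   >
        [1,2] "from" : (S/PP)/N
        [2,3] "river" : N
      [3,5] PP/S   >B
        [3,4] "which" : PP/NP
        [4,5] "slowly" : NP/S
    [5,6] "cat" : S/PP

[0,1] S/(S/PP)  lex  "every"
[1,2] (S/PP)/N  lex  "from"
[2,3] N  lex  "river"
[1,3] S/PP  >  k=2
[3,4] PP/NP  lex  "which"
[4,5] NP/S  lex  "slowly"
[3,5] PP/S  >B  k=4
[1,5] S/S  >B  k=3
[5,6] S/PP  lex  "cat"
[1,6] S/PP  >B  k=5
[0,6] S  >  k=1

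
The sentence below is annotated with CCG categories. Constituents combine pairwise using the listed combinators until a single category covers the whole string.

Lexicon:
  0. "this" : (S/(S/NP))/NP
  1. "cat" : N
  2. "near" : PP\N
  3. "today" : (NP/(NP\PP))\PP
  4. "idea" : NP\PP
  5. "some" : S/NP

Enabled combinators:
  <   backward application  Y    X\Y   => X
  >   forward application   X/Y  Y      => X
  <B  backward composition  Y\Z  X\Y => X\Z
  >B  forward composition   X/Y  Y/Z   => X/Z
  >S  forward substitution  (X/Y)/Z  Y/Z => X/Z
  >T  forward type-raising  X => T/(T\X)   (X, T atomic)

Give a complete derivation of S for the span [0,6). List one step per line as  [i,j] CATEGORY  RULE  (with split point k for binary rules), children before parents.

[0,6] S   >
  [0,5] S/(S/NP)   >
    [0,1] "this" : (S/(S/NP))/NP
    [1,5] NP   >
      [1,4] NP/(NP\PP)   <
        [1,3] PP   <
          [1,2] "cat" : N
          [2,3] "near" : PP\N
        [3,4] "today" : (NP/(NP\PP))\PP
      [4,5] "idea" : NP\PP
  [5,6] "some" : S/NP

[0,1] (S/(S/NP))/NP  lex  "this"
[1,2] N  lex  "cat"
[2,3] PP\N  lex  "near"
[1,3] PP  <  k=2
[3,4] (NP/(NP\PP))\PP  lex  "today"
[1,4] NP/(NP\PP)  <  k=3
[4,5] NP\PP  lex  "idea"
[1,5] NP  >  k=4
[0,5] S/(S/NP)  >  k=1
[5,6] S/NP  lex  "some"
[0,6] S  >  k=5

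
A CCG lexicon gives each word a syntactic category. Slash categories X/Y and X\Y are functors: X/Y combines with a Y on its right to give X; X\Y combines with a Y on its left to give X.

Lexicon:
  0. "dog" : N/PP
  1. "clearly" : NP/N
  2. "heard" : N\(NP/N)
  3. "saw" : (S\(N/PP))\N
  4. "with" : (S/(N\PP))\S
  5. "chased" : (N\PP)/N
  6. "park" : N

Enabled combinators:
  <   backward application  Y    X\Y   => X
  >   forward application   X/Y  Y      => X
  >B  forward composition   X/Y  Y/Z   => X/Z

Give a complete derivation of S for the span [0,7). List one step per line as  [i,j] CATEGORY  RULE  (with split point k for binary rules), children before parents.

[0,1] N/PP  lex  "dog"
[1,2] NP/N  lex  "clearly"
[2,3] N\(NP/N)  lex  "heard"
[1,3] N  <  k=2
[3,4] (S\(N/PP))\N  lex  "saw"
[1,4] S\(N/PP)  <  k=3
[0,4] S  <  k=1
[4,5] (S/(N\PP))\S  lex  "with"
[0,5] S/(N\PP)  <  k=4
[5,6] (N\PP)/N  lex  "chased"
[6,7] N  lex  "park"
[5,7] N\PP  >  k=6
[0,7] S  >  k=5

[0,7] S   >
  [0,5] S/(N\PP)   <
    [0,4] S   <
      [0,1] "dog" : N/PP
      [1,4] S\(N/PP)   <
        [1,3] N   <
          [1,2] "clearly" : NP/N
          [2,3] "heard" : N\(NP/N)
        [3,4] "saw" : (S\(N/PP))\N
    [4,5] "with" : (S/(N\PP))\S
  [5,7] N\PP   >
    [5,6] "chased" : (N\PP)/N
    [6,7] "park" : N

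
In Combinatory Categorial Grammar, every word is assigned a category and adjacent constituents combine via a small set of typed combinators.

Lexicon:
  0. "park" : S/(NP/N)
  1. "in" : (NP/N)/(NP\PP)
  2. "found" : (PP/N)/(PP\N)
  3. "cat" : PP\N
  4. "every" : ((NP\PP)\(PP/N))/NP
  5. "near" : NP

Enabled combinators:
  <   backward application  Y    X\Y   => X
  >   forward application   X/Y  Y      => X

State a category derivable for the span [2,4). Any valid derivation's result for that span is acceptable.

[0,6] S   >
  [0,1] "park" : S/(NP/N)
  [1,6] NP/N   >
    [1,2] "in" : (NP/N)/(NP\PP)
    [2,6] NP\PP   <
      [2,4] PP/N   >
        [2,3] "found" : (PP/N)/(PP\N)
        [3,4] "cat" : PP\N
      [4,6] (NP\PP)\(PP/N)   >
        [4,5] "every" : ((NP\PP)\(PP/N))/NP
        [5,6] "near" : NP

PP/N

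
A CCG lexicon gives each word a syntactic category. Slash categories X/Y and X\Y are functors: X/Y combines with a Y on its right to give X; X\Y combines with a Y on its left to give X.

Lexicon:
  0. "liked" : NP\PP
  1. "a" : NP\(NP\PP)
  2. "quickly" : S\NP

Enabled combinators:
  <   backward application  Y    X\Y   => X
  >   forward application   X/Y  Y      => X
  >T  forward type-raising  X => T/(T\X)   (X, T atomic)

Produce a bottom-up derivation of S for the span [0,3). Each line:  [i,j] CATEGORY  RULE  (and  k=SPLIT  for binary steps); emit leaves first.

[0,3] S   <
  [0,2] NP   <
    [0,1] "liked" : NP\PP
    [1,2] "a" : NP\(NP\PP)
  [2,3] "quickly" : S\NP

[0,1] NP\PP  lex  "liked"
[1,2] NP\(NP\PP)  lex  "a"
[0,2] NP  <  k=1
[2,3] S\NP  lex  "quickly"
[0,3] S  <  k=2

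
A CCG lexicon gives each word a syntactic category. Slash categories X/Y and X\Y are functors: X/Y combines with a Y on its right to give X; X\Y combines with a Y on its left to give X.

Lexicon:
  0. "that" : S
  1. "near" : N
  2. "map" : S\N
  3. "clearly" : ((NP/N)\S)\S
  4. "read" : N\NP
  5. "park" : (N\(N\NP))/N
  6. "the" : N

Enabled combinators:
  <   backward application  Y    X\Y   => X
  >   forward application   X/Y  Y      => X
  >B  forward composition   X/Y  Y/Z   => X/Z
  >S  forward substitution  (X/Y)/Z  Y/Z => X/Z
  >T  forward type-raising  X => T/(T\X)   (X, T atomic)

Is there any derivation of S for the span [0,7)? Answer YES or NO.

NO

S N S\N ((NP/N)\S)\S N\NP (N\(N\NP))/N N
CKY chart[0,7] = {N/(N\NP), NP, NP/(NP\NP), NP/(N\N), PP/(PP\NP), S/(S\NP)}; S ∉ chart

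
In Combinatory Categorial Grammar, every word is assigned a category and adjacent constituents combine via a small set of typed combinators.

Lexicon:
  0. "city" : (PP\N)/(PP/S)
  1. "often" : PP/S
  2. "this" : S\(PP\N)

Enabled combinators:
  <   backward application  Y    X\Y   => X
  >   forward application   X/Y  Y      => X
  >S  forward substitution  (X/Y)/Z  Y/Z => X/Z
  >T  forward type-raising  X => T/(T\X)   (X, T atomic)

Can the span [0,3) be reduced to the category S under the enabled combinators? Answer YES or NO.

[0,3] S   <
  [0,2] PP\N   >
    [0,1] "city" : (PP\N)/(PP/S)
    [1,2] "often" : PP/S
  [2,3] "this" : S\(PP\N)

YES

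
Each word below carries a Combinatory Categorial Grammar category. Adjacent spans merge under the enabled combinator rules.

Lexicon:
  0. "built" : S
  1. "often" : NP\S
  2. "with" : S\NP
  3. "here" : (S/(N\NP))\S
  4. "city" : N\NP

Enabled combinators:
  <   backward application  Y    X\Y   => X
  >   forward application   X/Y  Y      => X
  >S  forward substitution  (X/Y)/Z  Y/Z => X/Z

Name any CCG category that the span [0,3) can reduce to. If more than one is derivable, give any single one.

S

[0,5] S   >
  [0,4] S/(N\NP)   <
    [0,3] S   <
      [0,2] NP   <
        [0,1] "built" : S
        [1,2] "often" : NP\S
      [2,3] "with" : S\NP
    [3,4] "here" : (S/(N\NP))\S
  [4,5] "city" : N\NP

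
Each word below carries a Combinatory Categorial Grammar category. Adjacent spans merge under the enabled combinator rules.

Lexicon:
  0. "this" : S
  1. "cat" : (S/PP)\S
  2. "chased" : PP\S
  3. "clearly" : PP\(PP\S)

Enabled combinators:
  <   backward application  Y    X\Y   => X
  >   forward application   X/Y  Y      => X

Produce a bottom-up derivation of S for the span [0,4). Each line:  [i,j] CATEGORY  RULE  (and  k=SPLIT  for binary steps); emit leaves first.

[0,4] S   >
  [0,2] S/PP   <
    [0,1] "this" : S
    [1,2] "cat" : (S/PP)\S
  [2,4] PP   <
    [2,3] "chased" : PP\S
    [3,4] "clearly" : PP\(PP\S)

[0,1] S  lex  "this"
[1,2] (S/PP)\S  lex  "cat"
[0,2] S/PP  <  k=1
[2,3] PP\S  lex  "chased"
[3,4] PP\(PP\S)  lex  "clearly"
[2,4] PP  <  k=3
[0,4] S  >  k=2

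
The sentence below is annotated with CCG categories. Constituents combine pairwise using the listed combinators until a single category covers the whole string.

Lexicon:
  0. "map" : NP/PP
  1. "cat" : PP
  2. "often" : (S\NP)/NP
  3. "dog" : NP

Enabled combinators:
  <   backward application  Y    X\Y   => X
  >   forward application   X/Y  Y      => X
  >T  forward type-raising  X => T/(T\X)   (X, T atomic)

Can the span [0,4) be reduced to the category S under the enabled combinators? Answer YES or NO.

YES

[0,4] S   <
  [0,2] NP   >
    [0,1] "map" : NP/PP
    [1,2] "cat" : PP
  [2,4] S\NP   >
    [2,3] "often" : (S\NP)/NP
    [3,4] "dog" : NP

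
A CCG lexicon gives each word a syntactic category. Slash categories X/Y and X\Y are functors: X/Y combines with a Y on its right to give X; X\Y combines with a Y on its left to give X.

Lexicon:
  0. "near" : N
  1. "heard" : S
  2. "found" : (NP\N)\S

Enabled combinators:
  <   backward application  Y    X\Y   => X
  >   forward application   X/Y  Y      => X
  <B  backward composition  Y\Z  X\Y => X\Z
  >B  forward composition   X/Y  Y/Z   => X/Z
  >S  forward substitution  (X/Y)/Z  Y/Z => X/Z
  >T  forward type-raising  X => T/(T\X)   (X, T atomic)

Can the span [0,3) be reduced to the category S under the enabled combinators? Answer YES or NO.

NO

N S (NP\N)\S
CKY chart[0,3] = {N/(N\NP), NP, NP/(NP\NP), PP/(PP\NP), S/(S\NP)}; S ∉ chart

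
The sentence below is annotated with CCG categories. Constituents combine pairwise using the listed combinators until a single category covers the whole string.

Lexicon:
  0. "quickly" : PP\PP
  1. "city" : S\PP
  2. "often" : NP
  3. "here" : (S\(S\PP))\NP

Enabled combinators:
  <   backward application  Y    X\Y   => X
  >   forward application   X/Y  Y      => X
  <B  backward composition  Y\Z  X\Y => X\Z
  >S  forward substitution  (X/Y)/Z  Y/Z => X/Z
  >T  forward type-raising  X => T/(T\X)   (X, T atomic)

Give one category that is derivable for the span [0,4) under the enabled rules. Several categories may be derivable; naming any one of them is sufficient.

S

[0,4] S   <
  [0,2] S\PP   <B
    [0,1] "quickly" : PP\PP
    [1,2] "city" : S\PP
  [2,4] S\(S\PP)   <
    [2,3] "often" : NP
    [3,4] "here" : (S\(S\PP))\NP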